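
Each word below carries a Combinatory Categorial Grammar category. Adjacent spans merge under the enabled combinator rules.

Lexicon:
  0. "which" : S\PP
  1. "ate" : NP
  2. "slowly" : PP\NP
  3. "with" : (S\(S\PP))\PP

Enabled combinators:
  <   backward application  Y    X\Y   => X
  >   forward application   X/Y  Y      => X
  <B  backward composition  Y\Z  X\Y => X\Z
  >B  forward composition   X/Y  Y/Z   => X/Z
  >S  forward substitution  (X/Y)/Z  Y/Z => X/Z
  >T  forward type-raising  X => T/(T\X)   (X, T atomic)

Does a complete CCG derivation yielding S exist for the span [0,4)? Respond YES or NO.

[0,4] S   <
  [0,1] "which" : S\PP
  [1,4] S\(S\PP)   <
    [1,3] PP   >
      [1,2] PP/(PP\NP)   >T
        [1,2] "ate" : NP
      [2,3] "slowly" : PP\NP
    [3,4] "with" : (S\(S\PP))\PP

YES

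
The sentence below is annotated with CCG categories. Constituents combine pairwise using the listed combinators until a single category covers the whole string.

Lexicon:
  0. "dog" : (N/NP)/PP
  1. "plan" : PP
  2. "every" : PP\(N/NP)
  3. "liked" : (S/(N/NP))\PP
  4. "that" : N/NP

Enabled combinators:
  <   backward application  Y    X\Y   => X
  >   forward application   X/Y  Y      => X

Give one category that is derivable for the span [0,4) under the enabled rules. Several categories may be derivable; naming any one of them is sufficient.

[0,5] S   >
  [0,4] S/(N/NP)   <
    [0,3] PP   <
      [0,2] N/NP   >
        [0,1] "dog" : (N/NP)/PP
        [1,2] "plan" : PP
      [2,3] "every" : PP\(N/NP)
    [3,4] "liked" : (S/(N/NP))\PP
  [4,5] "that" : N/NP

S/(N/NP)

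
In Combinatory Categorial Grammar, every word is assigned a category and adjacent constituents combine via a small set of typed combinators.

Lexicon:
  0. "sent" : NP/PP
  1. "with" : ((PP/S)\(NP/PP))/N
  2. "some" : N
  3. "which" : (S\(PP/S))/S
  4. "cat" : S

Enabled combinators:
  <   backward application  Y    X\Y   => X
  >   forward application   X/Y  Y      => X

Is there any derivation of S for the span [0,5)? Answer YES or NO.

[0,5] S   <
  [0,3] PP/S   <
    [0,1] "sent" : NP/PP
    [1,3] (PP/S)\(NP/PP)   >
      [1,2] "with" : ((PP/S)\(NP/PP))/N
      [2,3] "some" : N
  [3,5] S\(PP/S)   >
    [3,4] "which" : (S\(PP/S))/S
    [4,5] "cat" : S

YES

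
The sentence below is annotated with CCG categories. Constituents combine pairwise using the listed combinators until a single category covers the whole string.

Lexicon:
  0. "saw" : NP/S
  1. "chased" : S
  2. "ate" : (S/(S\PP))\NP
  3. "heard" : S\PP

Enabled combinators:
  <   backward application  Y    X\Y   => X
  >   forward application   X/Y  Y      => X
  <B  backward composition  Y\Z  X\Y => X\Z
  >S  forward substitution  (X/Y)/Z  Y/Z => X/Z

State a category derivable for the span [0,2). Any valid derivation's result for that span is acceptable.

[0,4] S   >
  [0,3] S/(S\PP)   <
    [0,2] NP   >
      [0,1] "saw" : NP/S
      [1,2] "chased" : S
    [2,3] "ate" : (S/(S\PP))\NP
  [3,4] "heard" : S\PP

NP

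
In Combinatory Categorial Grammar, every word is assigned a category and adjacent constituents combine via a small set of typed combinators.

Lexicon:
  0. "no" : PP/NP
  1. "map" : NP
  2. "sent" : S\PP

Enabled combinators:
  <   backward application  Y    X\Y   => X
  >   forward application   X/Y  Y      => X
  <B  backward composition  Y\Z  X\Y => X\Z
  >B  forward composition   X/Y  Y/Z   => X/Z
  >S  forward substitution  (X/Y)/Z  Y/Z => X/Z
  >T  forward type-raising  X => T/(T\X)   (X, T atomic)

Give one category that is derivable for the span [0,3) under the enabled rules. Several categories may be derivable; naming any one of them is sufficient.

S

[0,3] S   <
  [0,2] PP   >
    [0,1] "no" : PP/NP
    [1,2] "map" : NP
  [2,3] "sent" : S\PP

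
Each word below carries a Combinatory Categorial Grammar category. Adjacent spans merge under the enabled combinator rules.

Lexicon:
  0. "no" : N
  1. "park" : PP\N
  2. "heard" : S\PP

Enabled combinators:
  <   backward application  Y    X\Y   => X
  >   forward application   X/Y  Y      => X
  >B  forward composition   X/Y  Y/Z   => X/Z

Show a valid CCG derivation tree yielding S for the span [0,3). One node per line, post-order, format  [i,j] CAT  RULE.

[0,3] S   <
  [0,2] PP   <
    [0,1] "no" : N
    [1,2] "park" : PP\N
  [2,3] "heard" : S\PP

[0,1] N  lex  "no"
[1,2] PP\N  lex  "park"
[0,2] PP  <  k=1
[2,3] S\PP  lex  "heard"
[0,3] S  <  k=2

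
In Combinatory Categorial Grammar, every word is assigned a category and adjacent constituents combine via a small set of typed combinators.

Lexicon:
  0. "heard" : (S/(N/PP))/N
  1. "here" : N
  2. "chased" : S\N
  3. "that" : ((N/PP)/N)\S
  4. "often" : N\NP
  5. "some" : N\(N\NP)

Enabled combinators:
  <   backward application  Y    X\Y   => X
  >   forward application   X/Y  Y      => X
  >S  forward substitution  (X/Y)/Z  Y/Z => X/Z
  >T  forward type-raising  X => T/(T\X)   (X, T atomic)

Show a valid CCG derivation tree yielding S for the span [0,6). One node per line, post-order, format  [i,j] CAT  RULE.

[0,1] (S/(N/PP))/N  lex  "heard"
[1,2] N  lex  "here"
[1,2] S/(S\N)  >T
[2,3] S\N  lex  "chased"
[1,3] S  >  k=2
[3,4] ((N/PP)/N)\S  lex  "that"
[1,4] (N/PP)/N  <  k=3
[0,4] S/N  >S  k=1
[4,5] N\NP  lex  "often"
[5,6] N\(N\NP)  lex  "some"
[4,6] N  <  k=5
[0,6] S  >  k=4

[0,6] S   >
  [0,4] S/N   >S
    [0,1] "heard" : (S/(N/PP))/N
    [1,4] (N/PP)/N   <
      [1,3] S   >
        [1,2] S/(S\N)   >T
          [1,2] "here" : N
        [2,3] "chased" : S\N
      [3,4] "that" : ((N/PP)/N)\S
  [4,6] N   <
    [4,5] "often" : N\NP
    [5,6] "some" : N\(N\NP)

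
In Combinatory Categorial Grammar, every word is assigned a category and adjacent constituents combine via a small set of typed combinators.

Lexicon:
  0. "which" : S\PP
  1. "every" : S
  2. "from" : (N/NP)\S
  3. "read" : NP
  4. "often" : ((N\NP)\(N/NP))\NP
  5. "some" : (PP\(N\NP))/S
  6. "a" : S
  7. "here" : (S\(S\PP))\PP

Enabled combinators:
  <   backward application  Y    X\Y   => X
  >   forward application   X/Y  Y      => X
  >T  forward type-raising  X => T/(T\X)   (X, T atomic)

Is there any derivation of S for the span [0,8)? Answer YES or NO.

YES

[0,8] S   <
  [0,1] "which" : S\PP
  [1,8] S\(S\PP)   <
    [1,7] PP   <
      [1,5] N\NP   <
        [1,3] N/NP   <
          [1,2] "every" : S
          [2,3] "from" : (N/NP)\S
        [3,5] (N\NP)\(N/NP)   <
          [3,4] "read" : NP
          [4,5] "often" : ((N\NP)\(N/NP))\NP
      [5,7] PP\(N\NP)   >
        [5,6] "some" : (PP\(N\NP))/S
        [6,7] "a" : S
    [7,8] "here" : (S\(S\PP))\PP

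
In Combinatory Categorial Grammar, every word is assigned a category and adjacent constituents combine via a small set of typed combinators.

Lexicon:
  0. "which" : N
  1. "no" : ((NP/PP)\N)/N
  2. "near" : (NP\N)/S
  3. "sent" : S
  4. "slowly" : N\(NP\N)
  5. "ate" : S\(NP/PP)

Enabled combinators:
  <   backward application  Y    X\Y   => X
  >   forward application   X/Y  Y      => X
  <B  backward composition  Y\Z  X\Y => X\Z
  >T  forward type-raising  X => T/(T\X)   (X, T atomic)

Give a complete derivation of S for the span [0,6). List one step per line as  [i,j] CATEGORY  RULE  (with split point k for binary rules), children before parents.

[0,1] N  lex  "which"
[1,2] ((NP/PP)\N)/N  lex  "no"
[2,3] (NP\N)/S  lex  "near"
[3,4] S  lex  "sent"
[2,4] NP\N  >  k=3
[4,5] N\(NP\N)  lex  "slowly"
[2,5] N  <  k=4
[1,5] (NP/PP)\N  >  k=2
[5,6] S\(NP/PP)  lex  "ate"
[1,6] S\N  <B  k=5
[0,6] S  <  k=1

[0,6] S   <
  [0,1] "which" : N
  [1,6] S\N   <B
    [1,5] (NP/PP)\N   >
      [1,2] "no" : ((NP/PP)\N)/N
      [2,5] N   <
        [2,4] NP\N   >
          [2,3] "near" : (NP\N)/S
          [3,4] "sent" : S
        [4,5] "slowly" : N\(NP\N)
    [5,6] "ate" : S\(NP/PP)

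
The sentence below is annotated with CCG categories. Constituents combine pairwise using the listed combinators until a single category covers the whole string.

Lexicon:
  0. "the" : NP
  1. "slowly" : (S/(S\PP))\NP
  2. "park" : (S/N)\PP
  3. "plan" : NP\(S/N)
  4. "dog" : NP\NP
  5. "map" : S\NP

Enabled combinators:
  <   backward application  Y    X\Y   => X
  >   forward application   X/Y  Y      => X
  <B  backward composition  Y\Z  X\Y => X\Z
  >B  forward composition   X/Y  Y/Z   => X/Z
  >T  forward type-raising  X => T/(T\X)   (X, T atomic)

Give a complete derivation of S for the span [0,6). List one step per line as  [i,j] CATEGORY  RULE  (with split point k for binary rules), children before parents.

[0,6] S   >
  [0,2] S/(S\PP)   <
    [0,1] "the" : NP
    [1,2] "slowly" : (S/(S\PP))\NP
  [2,6] S\PP   <B
    [2,4] NP\PP   <B
      [2,3] "park" : (S/N)\PP
      [3,4] "plan" : NP\(S/N)
    [4,6] S\NP   <B
      [4,5] "dog" : NP\NP
      [5,6] "map" : S\NP

[0,1] NP  lex  "the"
[1,2] (S/(S\PP))\NP  lex  "slowly"
[0,2] S/(S\PP)  <  k=1
[2,3] (S/N)\PP  lex  "park"
[3,4] NP\(S/N)  lex  "plan"
[2,4] NP\PP  <B  k=3
[4,5] NP\NP  lex  "dog"
[5,6] S\NP  lex  "map"
[4,6] S\NP  <B  k=5
[2,6] S\PP  <B  k=4
[0,6] S  >  k=2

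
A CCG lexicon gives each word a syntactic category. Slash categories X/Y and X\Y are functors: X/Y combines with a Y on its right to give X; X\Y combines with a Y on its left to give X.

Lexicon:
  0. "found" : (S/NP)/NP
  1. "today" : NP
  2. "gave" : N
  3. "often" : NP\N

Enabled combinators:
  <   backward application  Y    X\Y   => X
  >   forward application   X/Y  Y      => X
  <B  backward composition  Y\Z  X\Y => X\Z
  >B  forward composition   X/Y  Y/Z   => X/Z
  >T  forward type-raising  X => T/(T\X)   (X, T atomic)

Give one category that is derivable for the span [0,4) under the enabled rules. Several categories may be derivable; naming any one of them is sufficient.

[0,4] S   >
  [0,2] S/NP   >
    [0,1] "found" : (S/NP)/NP
    [1,2] "today" : NP
  [2,4] NP   <
    [2,3] "gave" : N
    [3,4] "often" : NP\N

S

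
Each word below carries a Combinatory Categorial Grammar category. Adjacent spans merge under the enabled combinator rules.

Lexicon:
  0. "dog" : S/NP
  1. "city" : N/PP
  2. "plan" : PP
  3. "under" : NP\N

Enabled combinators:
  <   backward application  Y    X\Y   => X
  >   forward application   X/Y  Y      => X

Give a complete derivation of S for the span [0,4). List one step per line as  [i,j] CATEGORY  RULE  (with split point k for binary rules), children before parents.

[0,4] S   >
  [0,1] "dog" : S/NP
  [1,4] NP   <
    [1,3] N   >
      [1,2] "city" : N/PP
      [2,3] "plan" : PP
    [3,4] "under" : NP\N

[0,1] S/NP  lex  "dog"
[1,2] N/PP  lex  "city"
[2,3] PP  lex  "plan"
[1,3] N  >  k=2
[3,4] NP\N  lex  "under"
[1,4] NP  <  k=3
[0,4] S  >  k=1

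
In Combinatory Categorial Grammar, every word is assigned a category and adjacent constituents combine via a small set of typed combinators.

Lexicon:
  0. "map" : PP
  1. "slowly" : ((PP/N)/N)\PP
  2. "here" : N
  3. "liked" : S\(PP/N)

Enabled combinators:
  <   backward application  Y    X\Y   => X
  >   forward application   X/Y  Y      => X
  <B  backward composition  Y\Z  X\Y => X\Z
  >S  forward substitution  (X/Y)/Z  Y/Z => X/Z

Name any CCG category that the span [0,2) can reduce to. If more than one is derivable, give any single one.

[0,4] S   <
  [0,3] PP/N   >
    [0,2] (PP/N)/N   <
      [0,1] "map" : PP
      [1,2] "slowly" : ((PP/N)/N)\PP
    [2,3] "here" : N
  [3,4] "liked" : S\(PP/N)

(PP/N)/N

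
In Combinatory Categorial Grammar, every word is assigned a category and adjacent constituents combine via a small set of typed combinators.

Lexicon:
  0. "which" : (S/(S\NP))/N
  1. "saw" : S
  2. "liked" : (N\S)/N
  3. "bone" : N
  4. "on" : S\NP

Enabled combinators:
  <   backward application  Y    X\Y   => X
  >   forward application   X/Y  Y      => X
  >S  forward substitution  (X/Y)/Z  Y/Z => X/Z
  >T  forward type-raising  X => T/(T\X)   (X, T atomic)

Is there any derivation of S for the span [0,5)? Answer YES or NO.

[0,5] S   >
  [0,4] S/(S\NP)   >
    [0,1] "which" : (S/(S\NP))/N
    [1,4] N   <
      [1,2] "saw" : S
      [2,4] N\S   >
        [2,3] "liked" : (N\S)/N
        [3,4] "bone" : N
  [4,5] "on" : S\NP

YES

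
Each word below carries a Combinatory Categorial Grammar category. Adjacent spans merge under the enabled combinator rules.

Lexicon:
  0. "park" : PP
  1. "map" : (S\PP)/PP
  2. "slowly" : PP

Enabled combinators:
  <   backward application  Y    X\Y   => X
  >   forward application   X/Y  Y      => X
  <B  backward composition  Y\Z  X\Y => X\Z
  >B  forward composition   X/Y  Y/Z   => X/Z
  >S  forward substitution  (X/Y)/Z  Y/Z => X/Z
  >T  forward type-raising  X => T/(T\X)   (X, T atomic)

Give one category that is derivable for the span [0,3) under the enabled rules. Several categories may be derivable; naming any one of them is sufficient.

S

[0,3] S   <
  [0,1] "park" : PP
  [1,3] S\PP   >
    [1,2] "map" : (S\PP)/PP
    [2,3] "slowly" : PP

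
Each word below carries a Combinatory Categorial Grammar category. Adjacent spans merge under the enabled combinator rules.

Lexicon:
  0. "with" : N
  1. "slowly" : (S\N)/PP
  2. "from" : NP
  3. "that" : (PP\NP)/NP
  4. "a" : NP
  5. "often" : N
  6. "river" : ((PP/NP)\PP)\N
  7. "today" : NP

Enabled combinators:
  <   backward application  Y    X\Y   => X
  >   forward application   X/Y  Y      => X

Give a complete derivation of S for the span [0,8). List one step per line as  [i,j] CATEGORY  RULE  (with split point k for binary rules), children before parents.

[0,8] S   <
  [0,1] "with" : N
  [1,8] S\N   >
    [1,2] "slowly" : (S\N)/PP
    [2,8] PP   >
      [2,7] PP/NP   <
        [2,5] PP   <
          [2,3] "from" : NP
          [3,5] PP\NP   >
            [3,4] "that" : (PP\NP)/NP
            [4,5] "a" : NP
        [5,7] (PP/NP)\PP   <
          [5,6] "often" : N
          [6,7] "river" : ((PP/NP)\PP)\N
      [7,8] "today" : NP

[0,1] N  lex  "with"
[1,2] (S\N)/PP  lex  "slowly"
[2,3] NP  lex  "from"
[3,4] (PP\NP)/NP  lex  "that"
[4,5] NP  lex  "a"
[3,5] PP\NP  >  k=4
[2,5] PP  <  k=3
[5,6] N  lex  "often"
[6,7] ((PP/NP)\PP)\N  lex  "river"
[5,7] (PP/NP)\PP  <  k=6
[2,7] PP/NP  <  k=5
[7,8] NP  lex  "today"
[2,8] PP  >  k=7
[1,8] S\N  >  k=2
[0,8] S  <  k=1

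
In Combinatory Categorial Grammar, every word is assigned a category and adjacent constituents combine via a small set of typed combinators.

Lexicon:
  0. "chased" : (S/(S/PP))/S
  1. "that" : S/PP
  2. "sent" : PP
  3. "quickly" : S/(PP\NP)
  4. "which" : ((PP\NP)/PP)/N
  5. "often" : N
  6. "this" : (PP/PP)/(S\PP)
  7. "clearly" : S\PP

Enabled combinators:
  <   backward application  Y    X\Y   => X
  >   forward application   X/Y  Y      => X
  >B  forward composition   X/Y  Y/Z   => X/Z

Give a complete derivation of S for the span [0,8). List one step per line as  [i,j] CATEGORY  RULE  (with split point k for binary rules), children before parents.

[0,1] (S/(S/PP))/S  lex  "chased"
[1,2] S/PP  lex  "that"
[2,3] PP  lex  "sent"
[1,3] S  >  k=2
[0,3] S/(S/PP)  >  k=1
[3,4] S/(PP\NP)  lex  "quickly"
[4,5] ((PP\NP)/PP)/N  lex  "which"
[5,6] N  lex  "often"
[4,6] (PP\NP)/PP  >  k=5
[3,6] S/PP  >B  k=4
[6,7] (PP/PP)/(S\PP)  lex  "this"
[7,8] S\PP  lex  "clearly"
[6,8] PP/PP  >  k=7
[3,8] S/PP  >B  k=6
[0,8] S  >  k=3

[0,8] S   >
  [0,3] S/(S/PP)   >
    [0,1] "chased" : (S/(S/PP))/S
    [1,3] S   >
      [1,2] "that" : S/PP
      [2,3] "sent" : PP
  [3,8] S/PP   >B
    [3,6] S/PP   >B
      [3,4] "quickly" : S/(PP\NP)
      [4,6] (PP\NP)/PP   >
        [4,5] "which" : ((PP\NP)/PP)/N
        [5,6] "often" : N
    [6,8] PP/PP   >
      [6,7] "this" : (PP/PP)/(S\PP)
      [7,8] "clearly" : S\PP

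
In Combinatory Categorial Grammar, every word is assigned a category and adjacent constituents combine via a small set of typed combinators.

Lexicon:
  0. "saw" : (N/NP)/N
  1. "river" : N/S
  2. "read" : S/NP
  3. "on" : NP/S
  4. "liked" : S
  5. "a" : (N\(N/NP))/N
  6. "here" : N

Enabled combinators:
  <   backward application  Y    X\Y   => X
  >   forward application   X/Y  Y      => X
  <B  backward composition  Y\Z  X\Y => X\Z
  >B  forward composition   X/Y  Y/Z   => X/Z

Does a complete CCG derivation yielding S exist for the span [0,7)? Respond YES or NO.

NO

(N/NP)/N N/S S/NP NP/S S (N\(N/NP))/N N
CKY chart[0,7] = {N}; S ∉ chart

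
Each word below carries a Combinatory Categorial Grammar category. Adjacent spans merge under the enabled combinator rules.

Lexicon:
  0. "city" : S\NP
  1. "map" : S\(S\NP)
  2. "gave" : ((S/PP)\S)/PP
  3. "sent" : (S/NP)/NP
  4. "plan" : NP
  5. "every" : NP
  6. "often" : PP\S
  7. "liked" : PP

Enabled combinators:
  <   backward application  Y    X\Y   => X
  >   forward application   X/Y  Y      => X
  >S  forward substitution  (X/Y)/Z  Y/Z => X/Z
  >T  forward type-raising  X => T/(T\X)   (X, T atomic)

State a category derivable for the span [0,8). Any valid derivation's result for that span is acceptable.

S

[0,8] S   >
  [0,7] S/PP   <
    [0,2] S   <
      [0,1] "city" : S\NP
      [1,2] "map" : S\(S\NP)
    [2,7] (S/PP)\S   >
      [2,3] "gave" : ((S/PP)\S)/PP
      [3,7] PP   <
        [3,6] S   >
          [3,5] S/NP   >
            [3,4] "sent" : (S/NP)/NP
            [4,5] "plan" : NP
          [5,6] "every" : NP
        [6,7] "often" : PP\S
  [7,8] "liked" : PP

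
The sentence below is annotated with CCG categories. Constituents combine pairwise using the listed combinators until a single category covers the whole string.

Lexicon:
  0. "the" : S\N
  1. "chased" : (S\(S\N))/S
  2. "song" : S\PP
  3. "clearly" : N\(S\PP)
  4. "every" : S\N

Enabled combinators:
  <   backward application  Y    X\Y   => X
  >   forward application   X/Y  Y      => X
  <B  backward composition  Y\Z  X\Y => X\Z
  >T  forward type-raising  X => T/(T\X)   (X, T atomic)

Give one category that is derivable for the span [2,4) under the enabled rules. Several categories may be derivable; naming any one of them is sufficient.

[0,5] S   <
  [0,1] "the" : S\N
  [1,5] S\(S\N)   >
    [1,2] "chased" : (S\(S\N))/S
    [2,5] S   <
      [2,4] N   <
        [2,3] "song" : S\PP
        [3,4] "clearly" : N\(S\PP)
      [4,5] "every" : S\N

N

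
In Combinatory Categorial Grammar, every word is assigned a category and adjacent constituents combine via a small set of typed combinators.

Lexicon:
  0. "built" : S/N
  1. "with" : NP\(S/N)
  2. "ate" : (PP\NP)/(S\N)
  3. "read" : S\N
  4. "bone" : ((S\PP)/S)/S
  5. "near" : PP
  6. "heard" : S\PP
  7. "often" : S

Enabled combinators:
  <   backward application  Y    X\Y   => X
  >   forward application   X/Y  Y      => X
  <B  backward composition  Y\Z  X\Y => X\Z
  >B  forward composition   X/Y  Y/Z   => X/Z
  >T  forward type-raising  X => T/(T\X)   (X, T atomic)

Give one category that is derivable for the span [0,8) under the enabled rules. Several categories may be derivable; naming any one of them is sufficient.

S

[0,8] S   <
  [0,4] PP   <
    [0,2] NP   <
      [0,1] "built" : S/N
      [1,2] "with" : NP\(S/N)
    [2,4] PP\NP   >
      [2,3] "ate" : (PP\NP)/(S\N)
      [3,4] "read" : S\N
  [4,8] S\PP   >
    [4,7] (S\PP)/S   >
      [4,5] "bone" : ((S\PP)/S)/S
      [5,7] S   <
        [5,6] "near" : PP
        [6,7] "heard" : S\PP
    [7,8] "often" : S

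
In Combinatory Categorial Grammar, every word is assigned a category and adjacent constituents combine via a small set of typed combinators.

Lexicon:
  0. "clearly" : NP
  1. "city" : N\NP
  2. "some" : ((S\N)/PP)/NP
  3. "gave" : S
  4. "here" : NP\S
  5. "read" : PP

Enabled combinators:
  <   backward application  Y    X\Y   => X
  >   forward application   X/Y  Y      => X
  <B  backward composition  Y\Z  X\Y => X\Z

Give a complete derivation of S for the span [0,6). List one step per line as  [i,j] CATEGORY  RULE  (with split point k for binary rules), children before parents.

[0,1] NP  lex  "clearly"
[1,2] N\NP  lex  "city"
[2,3] ((S\N)/PP)/NP  lex  "some"
[3,4] S  lex  "gave"
[4,5] NP\S  lex  "here"
[3,5] NP  <  k=4
[2,5] (S\N)/PP  >  k=3
[5,6] PP  lex  "read"
[2,6] S\N  >  k=5
[1,6] S\NP  <B  k=2
[0,6] S  <  k=1

[0,6] S   <
  [0,1] "clearly" : NP
  [1,6] S\NP   <B
    [1,2] "city" : N\NP
    [2,6] S\N   >
      [2,5] (S\N)/PP   >
        [2,3] "some" : ((S\N)/PP)/NP
        [3,5] NP   <
          [3,4] "gave" : S
          [4,5] "here" : NP\S
      [5,6] "read" : PP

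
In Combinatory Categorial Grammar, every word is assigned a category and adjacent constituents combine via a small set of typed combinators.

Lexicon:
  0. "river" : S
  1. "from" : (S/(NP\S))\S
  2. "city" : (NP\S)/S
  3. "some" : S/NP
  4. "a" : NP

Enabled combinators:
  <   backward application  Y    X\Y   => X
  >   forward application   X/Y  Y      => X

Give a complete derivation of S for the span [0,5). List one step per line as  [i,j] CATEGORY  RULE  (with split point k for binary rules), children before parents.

[0,1] S  lex  "river"
[1,2] (S/(NP\S))\S  lex  "from"
[0,2] S/(NP\S)  <  k=1
[2,3] (NP\S)/S  lex  "city"
[3,4] S/NP  lex  "some"
[4,5] NP  lex  "a"
[3,5] S  >  k=4
[2,5] NP\S  >  k=3
[0,5] S  >  k=2

[0,5] S   >
  [0,2] S/(NP\S)   <
    [0,1] "river" : S
    [1,2] "from" : (S/(NP\S))\S
  [2,5] NP\S   >
    [2,3] "city" : (NP\S)/S
    [3,5] S   >
      [3,4] "some" : S/NP
      [4,5] "a" : NP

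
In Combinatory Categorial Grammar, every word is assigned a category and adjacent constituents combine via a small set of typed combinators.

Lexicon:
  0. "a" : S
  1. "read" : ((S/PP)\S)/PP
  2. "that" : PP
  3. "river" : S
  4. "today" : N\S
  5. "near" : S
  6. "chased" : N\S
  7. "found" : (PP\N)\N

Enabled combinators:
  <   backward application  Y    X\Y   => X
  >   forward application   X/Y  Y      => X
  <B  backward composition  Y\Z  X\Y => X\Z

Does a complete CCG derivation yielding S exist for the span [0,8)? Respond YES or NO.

YES

[0,8] S   >
  [0,3] S/PP   <
    [0,1] "a" : S
    [1,3] (S/PP)\S   >
      [1,2] "read" : ((S/PP)\S)/PP
      [2,3] "that" : PP
  [3,8] PP   <
    [3,4] "river" : S
    [4,8] PP\S   <B
      [4,5] "today" : N\S
      [5,8] PP\N   <
        [5,7] N   <
          [5,6] "near" : S
          [6,7] "chased" : N\S
        [7,8] "found" : (PP\N)\N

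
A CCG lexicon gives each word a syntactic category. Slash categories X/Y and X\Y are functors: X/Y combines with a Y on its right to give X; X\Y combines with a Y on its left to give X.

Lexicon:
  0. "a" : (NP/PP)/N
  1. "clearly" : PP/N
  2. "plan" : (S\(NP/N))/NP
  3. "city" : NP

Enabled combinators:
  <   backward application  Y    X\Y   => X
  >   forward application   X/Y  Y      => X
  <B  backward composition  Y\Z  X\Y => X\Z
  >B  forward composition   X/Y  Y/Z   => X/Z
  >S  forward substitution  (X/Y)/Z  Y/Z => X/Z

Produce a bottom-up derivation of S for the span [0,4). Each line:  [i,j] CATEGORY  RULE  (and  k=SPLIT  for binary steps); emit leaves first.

[0,4] S   <
  [0,2] NP/N   >S
    [0,1] "a" : (NP/PP)/N
    [1,2] "clearly" : PP/N
  [2,4] S\(NP/N)   >
    [2,3] "plan" : (S\(NP/N))/NP
    [3,4] "city" : NP

[0,1] (NP/PP)/N  lex  "a"
[1,2] PP/N  lex  "clearly"
[0,2] NP/N  >S  k=1
[2,3] (S\(NP/N))/NP  lex  "plan"
[3,4] NP  lex  "city"
[2,4] S\(NP/N)  >  k=3
[0,4] S  <  k=2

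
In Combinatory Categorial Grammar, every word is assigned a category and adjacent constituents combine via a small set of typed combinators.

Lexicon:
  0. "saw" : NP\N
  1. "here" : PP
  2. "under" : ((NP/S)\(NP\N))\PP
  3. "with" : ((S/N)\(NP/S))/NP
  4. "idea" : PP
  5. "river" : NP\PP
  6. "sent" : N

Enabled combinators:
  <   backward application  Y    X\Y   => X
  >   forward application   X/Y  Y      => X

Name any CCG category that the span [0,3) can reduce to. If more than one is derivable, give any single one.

NP/S

[0,7] S   >
  [0,6] S/N   <
    [0,3] NP/S   <
      [0,1] "saw" : NP\N
      [1,3] (NP/S)\(NP\N)   <
        [1,2] "here" : PP
        [2,3] "under" : ((NP/S)\(NP\N))\PP
    [3,6] (S/N)\(NP/S)   >
      [3,4] "with" : ((S/N)\(NP/S))/NP
      [4,6] NP   <
        [4,5] "idea" : PP
        [5,6] "river" : NP\PP
  [6,7] "sent" : N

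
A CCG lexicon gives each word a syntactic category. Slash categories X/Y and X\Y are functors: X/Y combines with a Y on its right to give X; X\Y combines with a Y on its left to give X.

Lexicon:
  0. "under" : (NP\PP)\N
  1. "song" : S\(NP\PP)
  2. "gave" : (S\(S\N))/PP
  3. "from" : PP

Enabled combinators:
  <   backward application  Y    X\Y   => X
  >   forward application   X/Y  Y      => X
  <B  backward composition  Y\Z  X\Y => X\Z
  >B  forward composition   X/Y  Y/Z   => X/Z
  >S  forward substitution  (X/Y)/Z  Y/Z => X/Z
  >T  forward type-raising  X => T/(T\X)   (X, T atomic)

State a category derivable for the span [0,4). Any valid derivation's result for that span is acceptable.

[0,4] S   <
  [0,2] S\N   <B
    [0,1] "under" : (NP\PP)\N
    [1,2] "song" : S\(NP\PP)
  [2,4] S\(S\N)   >
    [2,3] "gave" : (S\(S\N))/PP
    [3,4] "from" : PP

S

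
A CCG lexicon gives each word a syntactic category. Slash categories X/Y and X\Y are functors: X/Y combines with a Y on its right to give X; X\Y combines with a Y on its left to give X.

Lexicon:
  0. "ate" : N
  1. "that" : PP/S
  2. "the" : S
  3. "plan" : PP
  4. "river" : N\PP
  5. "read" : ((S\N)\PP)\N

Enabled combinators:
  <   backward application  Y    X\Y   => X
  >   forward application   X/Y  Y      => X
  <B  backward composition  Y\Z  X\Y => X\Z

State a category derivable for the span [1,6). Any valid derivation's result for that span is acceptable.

S\N

[0,6] S   <
  [0,1] "ate" : N
  [1,6] S\N   <
    [1,3] PP   >
      [1,2] "that" : PP/S
      [2,3] "the" : S
    [3,6] (S\N)\PP   <
      [3,5] N   <
        [3,4] "plan" : PP
        [4,5] "river" : N\PP
      [5,6] "read" : ((S\N)\PP)\N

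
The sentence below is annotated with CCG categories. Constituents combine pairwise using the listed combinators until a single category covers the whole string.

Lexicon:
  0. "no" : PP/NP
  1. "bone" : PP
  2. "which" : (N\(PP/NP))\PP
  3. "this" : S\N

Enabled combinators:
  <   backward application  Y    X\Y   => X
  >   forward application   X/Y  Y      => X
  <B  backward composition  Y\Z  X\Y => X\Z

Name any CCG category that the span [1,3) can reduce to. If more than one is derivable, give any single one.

[0,4] S   <
  [0,3] N   <
    [0,1] "no" : PP/NP
    [1,3] N\(PP/NP)   <
      [1,2] "bone" : PP
      [2,3] "which" : (N\(PP/NP))\PP
  [3,4] "this" : S\N

N\(PP/NP)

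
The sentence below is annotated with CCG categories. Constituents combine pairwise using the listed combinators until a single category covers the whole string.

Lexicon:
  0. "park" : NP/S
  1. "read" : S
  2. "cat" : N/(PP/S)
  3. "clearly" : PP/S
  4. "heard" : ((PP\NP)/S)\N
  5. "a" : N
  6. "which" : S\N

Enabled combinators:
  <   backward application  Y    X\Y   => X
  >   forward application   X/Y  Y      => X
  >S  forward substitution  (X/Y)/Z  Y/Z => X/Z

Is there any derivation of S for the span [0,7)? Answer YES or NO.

NO

NP/S S N/(PP/S) PP/S ((PP\NP)/S)\N N S\N
CKY chart[0,7] = {PP}; S ∉ chart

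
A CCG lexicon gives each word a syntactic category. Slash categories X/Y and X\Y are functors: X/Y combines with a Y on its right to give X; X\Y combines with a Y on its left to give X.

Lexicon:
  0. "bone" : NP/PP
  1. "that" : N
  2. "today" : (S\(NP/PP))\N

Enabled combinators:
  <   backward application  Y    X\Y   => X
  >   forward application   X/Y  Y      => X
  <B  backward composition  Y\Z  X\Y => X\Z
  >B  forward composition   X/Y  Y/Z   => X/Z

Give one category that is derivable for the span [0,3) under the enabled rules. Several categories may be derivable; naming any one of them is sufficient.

[0,3] S   <
  [0,1] "bone" : NP/PP
  [1,3] S\(NP/PP)   <
    [1,2] "that" : N
    [2,3] "today" : (S\(NP/PP))\N

S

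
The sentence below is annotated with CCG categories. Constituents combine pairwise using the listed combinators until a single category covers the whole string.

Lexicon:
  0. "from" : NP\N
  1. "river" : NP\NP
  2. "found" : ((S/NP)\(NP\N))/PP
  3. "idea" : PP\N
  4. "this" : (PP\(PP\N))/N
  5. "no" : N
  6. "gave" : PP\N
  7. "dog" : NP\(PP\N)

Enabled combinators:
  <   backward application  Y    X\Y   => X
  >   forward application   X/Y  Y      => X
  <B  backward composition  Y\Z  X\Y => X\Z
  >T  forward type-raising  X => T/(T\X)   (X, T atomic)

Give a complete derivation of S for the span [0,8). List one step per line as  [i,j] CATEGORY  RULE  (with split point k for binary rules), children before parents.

[0,1] NP\N  lex  "from"
[1,2] NP\NP  lex  "river"
[0,2] NP\N  <B  k=1
[2,3] ((S/NP)\(NP\N))/PP  lex  "found"
[3,4] PP\N  lex  "idea"
[4,5] (PP\(PP\N))/N  lex  "this"
[5,6] N  lex  "no"
[4,6] PP\(PP\N)  >  k=5
[3,6] PP  <  k=4
[2,6] (S/NP)\(NP\N)  >  k=3
[0,6] S/NP  <  k=2
[6,7] PP\N  lex  "gave"
[7,8] NP\(PP\N)  lex  "dog"
[6,8] NP  <  k=7
[0,8] S  >  k=6

[0,8] S   >
  [0,6] S/NP   <
    [0,2] NP\N   <B
      [0,1] "from" : NP\N
      [1,2] "river" : NP\NP
    [2,6] (S/NP)\(NP\N)   >
      [2,3] "found" : ((S/NP)\(NP\N))/PP
      [3,6] PP   <
        [3,4] "idea" : PP\N
        [4,6] PP\(PP\N)   >
          [4,5] "this" : (PP\(PP\N))/N
          [5,6] "no" : N
  [6,8] NP   <
    [6,7] "gave" : PP\N
    [7,8] "dog" : NP\(PP\N)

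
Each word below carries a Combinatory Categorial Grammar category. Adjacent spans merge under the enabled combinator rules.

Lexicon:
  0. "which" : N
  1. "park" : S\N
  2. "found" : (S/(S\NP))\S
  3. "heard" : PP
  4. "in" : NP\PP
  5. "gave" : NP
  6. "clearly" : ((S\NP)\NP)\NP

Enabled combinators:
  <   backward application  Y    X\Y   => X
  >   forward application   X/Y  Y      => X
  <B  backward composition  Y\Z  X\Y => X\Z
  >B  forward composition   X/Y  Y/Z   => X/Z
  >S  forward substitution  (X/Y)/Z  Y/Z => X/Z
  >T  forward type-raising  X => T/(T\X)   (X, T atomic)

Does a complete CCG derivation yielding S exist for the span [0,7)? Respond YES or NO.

YES

[0,7] S   >
  [0,3] S/(S\NP)   <
    [0,2] S   <
      [0,1] "which" : N
      [1,2] "park" : S\N
    [2,3] "found" : (S/(S\NP))\S
  [3,7] S\NP   <
    [3,5] NP   >
      [3,4] NP/(NP\PP)   >T
        [3,4] "heard" : PP
      [4,5] "in" : NP\PP
    [5,7] (S\NP)\NP   <
      [5,6] "gave" : NP
      [6,7] "clearly" : ((S\NP)\NP)\NP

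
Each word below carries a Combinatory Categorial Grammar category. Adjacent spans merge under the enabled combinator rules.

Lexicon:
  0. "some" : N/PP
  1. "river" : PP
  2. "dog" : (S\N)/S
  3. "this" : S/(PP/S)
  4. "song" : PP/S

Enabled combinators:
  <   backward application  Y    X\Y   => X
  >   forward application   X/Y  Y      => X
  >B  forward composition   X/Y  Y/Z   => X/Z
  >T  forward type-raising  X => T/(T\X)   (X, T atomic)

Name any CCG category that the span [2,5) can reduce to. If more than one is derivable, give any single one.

[0,5] S   <
  [0,2] N   >
    [0,1] "some" : N/PP
    [1,2] "river" : PP
  [2,5] S\N   >
    [2,3] "dog" : (S\N)/S
    [3,5] S   >
      [3,4] "this" : S/(PP/S)
      [4,5] "song" : PP/S

S\N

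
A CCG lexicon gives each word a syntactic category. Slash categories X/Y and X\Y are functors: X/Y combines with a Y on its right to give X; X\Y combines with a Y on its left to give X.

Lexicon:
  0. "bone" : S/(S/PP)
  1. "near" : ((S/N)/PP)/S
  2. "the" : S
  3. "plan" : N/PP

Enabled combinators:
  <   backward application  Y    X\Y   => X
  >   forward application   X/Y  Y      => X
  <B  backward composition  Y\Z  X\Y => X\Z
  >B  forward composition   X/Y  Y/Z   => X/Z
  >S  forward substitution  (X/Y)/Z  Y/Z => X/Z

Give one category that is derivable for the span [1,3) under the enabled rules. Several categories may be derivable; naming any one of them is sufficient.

(S/N)/PP

[0,4] S   >
  [0,1] "bone" : S/(S/PP)
  [1,4] S/PP   >S
    [1,3] (S/N)/PP   >
      [1,2] "near" : ((S/N)/PP)/S
      [2,3] "the" : S
    [3,4] "plan" : N/PP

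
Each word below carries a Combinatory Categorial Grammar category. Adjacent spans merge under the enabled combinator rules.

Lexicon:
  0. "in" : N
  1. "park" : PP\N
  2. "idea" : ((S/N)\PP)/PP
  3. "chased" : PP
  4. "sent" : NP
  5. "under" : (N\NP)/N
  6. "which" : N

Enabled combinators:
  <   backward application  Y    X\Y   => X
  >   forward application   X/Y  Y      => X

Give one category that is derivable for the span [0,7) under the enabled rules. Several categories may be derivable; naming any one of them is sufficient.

S

[0,7] S   >
  [0,4] S/N   <
    [0,2] PP   <
      [0,1] "in" : N
      [1,2] "park" : PP\N
    [2,4] (S/N)\PP   >
      [2,3] "idea" : ((S/N)\PP)/PP
      [3,4] "chased" : PP
  [4,7] N   <
    [4,5] "sent" : NP
    [5,7] N\NP   >
      [5,6] "under" : (N\NP)/N
      [6,7] "which" : N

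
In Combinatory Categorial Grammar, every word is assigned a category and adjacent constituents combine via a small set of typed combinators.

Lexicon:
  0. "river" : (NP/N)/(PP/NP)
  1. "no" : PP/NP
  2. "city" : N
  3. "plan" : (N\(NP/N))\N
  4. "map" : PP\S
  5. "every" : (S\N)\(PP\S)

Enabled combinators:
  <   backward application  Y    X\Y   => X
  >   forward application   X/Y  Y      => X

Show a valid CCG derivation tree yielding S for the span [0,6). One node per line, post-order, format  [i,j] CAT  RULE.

[0,1] (NP/N)/(PP/NP)  lex  "river"
[1,2] PP/NP  lex  "no"
[0,2] NP/N  >  k=1
[2,3] N  lex  "city"
[3,4] (N\(NP/N))\N  lex  "plan"
[2,4] N\(NP/N)  <  k=3
[0,4] N  <  k=2
[4,5] PP\S  lex  "map"
[5,6] (S\N)\(PP\S)  lex  "every"
[4,6] S\N  <  k=5
[0,6] S  <  k=4

[0,6] S   <
  [0,4] N   <
    [0,2] NP/N   >
      [0,1] "river" : (NP/N)/(PP/NP)
      [1,2] "no" : PP/NP
    [2,4] N\(NP/N)   <
      [2,3] "city" : N
      [3,4] "plan" : (N\(NP/N))\N
  [4,6] S\N   <
    [4,5] "map" : PP\S
    [5,6] "every" : (S\N)\(PP\S)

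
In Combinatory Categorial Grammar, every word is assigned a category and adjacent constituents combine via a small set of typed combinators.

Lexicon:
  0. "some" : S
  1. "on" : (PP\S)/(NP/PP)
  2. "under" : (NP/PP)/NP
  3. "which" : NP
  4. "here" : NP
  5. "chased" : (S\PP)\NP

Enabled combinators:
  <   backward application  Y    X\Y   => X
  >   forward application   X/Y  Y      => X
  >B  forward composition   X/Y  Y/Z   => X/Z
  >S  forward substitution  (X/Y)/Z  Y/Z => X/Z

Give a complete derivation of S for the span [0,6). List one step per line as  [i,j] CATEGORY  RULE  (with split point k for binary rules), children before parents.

[0,6] S   <
  [0,4] PP   <
    [0,1] "some" : S
    [1,4] PP\S   >
      [1,2] "on" : (PP\S)/(NP/PP)
      [2,4] NP/PP   >
        [2,3] "under" : (NP/PP)/NP
        [3,4] "which" : NP
  [4,6] S\PP   <
    [4,5] "here" : NP
    [5,6] "chased" : (S\PP)\NP

[0,1] S  lex  "some"
[1,2] (PP\S)/(NP/PP)  lex  "on"
[2,3] (NP/PP)/NP  lex  "under"
[3,4] NP  lex  "which"
[2,4] NP/PP  >  k=3
[1,4] PP\S  >  k=2
[0,4] PP  <  k=1
[4,5] NP  lex  "here"
[5,6] (S\PP)\NP  lex  "chased"
[4,6] S\PP  <  k=5
[0,6] S  <  k=4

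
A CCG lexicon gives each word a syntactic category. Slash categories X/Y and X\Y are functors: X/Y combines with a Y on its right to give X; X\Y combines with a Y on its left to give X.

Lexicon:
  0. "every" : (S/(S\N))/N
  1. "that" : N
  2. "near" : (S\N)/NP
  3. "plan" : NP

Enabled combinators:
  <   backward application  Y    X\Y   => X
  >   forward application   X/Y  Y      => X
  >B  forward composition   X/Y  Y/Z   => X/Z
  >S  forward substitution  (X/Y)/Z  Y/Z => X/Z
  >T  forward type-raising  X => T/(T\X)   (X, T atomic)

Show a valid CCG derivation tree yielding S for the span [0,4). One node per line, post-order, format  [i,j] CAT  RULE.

[0,4] S   >
  [0,2] S/(S\N)   >
    [0,1] "every" : (S/(S\N))/N
    [1,2] "that" : N
  [2,4] S\N   >
    [2,3] "near" : (S\N)/NP
    [3,4] "plan" : NP

[0,1] (S/(S\N))/N  lex  "every"
[1,2] N  lex  "that"
[0,2] S/(S\N)  >  k=1
[2,3] (S\N)/NP  lex  "near"
[3,4] NP  lex  "plan"
[2,4] S\N  >  k=3
[0,4] S  >  k=2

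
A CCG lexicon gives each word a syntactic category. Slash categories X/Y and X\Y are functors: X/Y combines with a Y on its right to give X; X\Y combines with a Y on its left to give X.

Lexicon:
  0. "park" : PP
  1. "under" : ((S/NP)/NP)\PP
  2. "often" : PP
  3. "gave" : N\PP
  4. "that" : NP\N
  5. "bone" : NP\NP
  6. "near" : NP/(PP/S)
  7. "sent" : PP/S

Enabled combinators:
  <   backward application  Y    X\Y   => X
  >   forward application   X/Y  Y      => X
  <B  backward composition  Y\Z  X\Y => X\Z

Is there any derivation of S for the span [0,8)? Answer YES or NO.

YES

[0,8] S   >
  [0,6] S/NP   >
    [0,2] (S/NP)/NP   <
      [0,1] "park" : PP
      [1,2] "under" : ((S/NP)/NP)\PP
    [2,6] NP   <
      [2,4] N   <
        [2,3] "often" : PP
        [3,4] "gave" : N\PP
      [4,6] NP\N   <B
        [4,5] "that" : NP\N
        [5,6] "bone" : NP\NP
  [6,8] NP   >
    [6,7] "near" : NP/(PP/S)
    [7,8] "sent" : PP/S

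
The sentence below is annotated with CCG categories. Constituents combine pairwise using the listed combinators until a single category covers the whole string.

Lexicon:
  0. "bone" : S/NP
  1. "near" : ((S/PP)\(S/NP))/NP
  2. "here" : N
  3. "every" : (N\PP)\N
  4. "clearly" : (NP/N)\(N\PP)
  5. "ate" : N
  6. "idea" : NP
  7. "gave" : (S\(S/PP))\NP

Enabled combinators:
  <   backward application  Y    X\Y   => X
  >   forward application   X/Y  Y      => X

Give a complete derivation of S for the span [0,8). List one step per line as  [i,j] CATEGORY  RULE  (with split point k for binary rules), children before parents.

[0,8] S   <
  [0,6] S/PP   <
    [0,1] "bone" : S/NP
    [1,6] (S/PP)\(S/NP)   >
      [1,2] "near" : ((S/PP)\(S/NP))/NP
      [2,6] NP   >
        [2,5] NP/N   <
          [2,4] N\PP   <
            [2,3] "here" : N
            [3,4] "every" : (N\PP)\N
          [4,5] "clearly" : (NP/N)\(N\PP)
        [5,6] "ate" : N
  [6,8] S\(S/PP)   <
    [6,7] "idea" : NP
    [7,8] "gave" : (S\(S/PP))\NP

[0,1] S/NP  lex  "bone"
[1,2] ((S/PP)\(S/NP))/NP  lex  "near"
[2,3] N  lex  "here"
[3,4] (N\PP)\N  lex  "every"
[2,4] N\PP  <  k=3
[4,5] (NP/N)\(N\PP)  lex  "clearly"
[2,5] NP/N  <  k=4
[5,6] N  lex  "ate"
[2,6] NP  >  k=5
[1,6] (S/PP)\(S/NP)  >  k=2
[0,6] S/PP  <  k=1
[6,7] NP  lex  "idea"
[7,8] (S\(S/PP))\NP  lex  "gave"
[6,8] S\(S/PP)  <  k=7
[0,8] S  <  k=6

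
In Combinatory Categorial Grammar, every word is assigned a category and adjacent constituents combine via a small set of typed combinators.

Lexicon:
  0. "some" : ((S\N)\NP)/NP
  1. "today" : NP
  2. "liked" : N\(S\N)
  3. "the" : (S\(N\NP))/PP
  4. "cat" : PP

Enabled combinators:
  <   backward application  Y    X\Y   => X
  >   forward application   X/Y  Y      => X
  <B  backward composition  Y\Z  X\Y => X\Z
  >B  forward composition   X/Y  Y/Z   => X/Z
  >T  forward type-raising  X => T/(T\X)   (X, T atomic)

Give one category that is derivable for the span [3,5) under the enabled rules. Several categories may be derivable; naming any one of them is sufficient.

S\(N\NP)

[0,5] S   <
  [0,3] N\NP   <B
    [0,2] (S\N)\NP   >
      [0,1] "some" : ((S\N)\NP)/NP
      [1,2] "today" : NP
    [2,3] "liked" : N\(S\N)
  [3,5] S\(N\NP)   >
    [3,4] "the" : (S\(N\NP))/PP
    [4,5] "cat" : PP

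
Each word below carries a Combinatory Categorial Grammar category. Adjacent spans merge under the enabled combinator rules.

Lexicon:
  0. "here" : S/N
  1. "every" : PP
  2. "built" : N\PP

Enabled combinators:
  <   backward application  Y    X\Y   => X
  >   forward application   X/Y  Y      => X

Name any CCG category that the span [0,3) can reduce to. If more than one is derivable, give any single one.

[0,3] S   >
  [0,1] "here" : S/N
  [1,3] N   <
    [1,2] "every" : PP
    [2,3] "built" : N\PP

S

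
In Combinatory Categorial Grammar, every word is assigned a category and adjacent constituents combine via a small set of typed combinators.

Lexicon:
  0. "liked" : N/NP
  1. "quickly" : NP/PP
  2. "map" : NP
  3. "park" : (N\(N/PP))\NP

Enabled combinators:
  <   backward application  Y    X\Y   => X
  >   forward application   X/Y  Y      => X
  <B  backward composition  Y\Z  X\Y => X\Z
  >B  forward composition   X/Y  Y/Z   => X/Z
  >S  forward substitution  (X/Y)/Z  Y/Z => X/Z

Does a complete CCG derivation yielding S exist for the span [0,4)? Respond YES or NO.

NO

N/NP NP/PP NP (N\(N/PP))\NP
CKY chart[0,4] = {N}; S ∉ chart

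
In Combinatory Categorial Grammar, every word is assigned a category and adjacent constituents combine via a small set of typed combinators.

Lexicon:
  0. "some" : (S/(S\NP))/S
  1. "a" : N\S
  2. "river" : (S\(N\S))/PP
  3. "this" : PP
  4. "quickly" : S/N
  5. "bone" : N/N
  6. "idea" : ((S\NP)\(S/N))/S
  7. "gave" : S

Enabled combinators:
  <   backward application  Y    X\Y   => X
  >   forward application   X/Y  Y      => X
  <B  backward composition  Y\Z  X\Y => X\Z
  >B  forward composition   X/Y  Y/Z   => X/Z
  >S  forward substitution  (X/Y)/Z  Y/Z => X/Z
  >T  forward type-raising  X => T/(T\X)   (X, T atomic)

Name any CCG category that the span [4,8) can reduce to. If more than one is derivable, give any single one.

S\NP

[0,8] S   >
  [0,4] S/(S\NP)   >
    [0,1] "some" : (S/(S\NP))/S
    [1,4] S   <
      [1,2] "a" : N\S
      [2,4] S\(N\S)   >
        [2,3] "river" : (S\(N\S))/PP
        [3,4] "this" : PP
  [4,8] S\NP   <
    [4,6] S/N   >B
      [4,5] "quickly" : S/N
      [5,6] "bone" : N/N
    [6,8] (S\NP)\(S/N)   >
      [6,7] "idea" : ((S\NP)\(S/N))/S
      [7,8] "gave" : S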